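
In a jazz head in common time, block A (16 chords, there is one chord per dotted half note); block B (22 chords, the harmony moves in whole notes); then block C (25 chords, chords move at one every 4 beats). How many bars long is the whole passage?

A: 16 × 3 = 48 beats = 12 bars.
B: 22 × 4 = 88 beats = 22 bars.
C: 25 × 4 = 100 beats = 25 bars.
Total: 12 + 22 + 25 = 59 bars.

59 bars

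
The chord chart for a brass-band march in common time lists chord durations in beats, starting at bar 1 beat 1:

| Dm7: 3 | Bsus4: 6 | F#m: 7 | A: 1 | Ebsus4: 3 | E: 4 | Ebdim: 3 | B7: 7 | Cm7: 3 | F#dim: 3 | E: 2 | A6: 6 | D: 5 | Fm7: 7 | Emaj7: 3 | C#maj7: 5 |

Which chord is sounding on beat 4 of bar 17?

C#maj7

Beat 4 of bar 17 is beat (17−1)×4 + 4 = 68 overall.
Running totals: Dm7 ends at 3, Bsus4 ends at 9, F#m ends at 16, A ends at 17, Ebsus4 ends at 20, E ends at 24, Ebdim ends at 27, B7 ends at 34, Cm7 ends at 37, F#dim ends at 40, E ends at 42, A6 ends at 48, D ends at 53, Fm7 ends at 60, Emaj7 ends at 63, C#maj7 ends at 68.
Beat 68 falls within C#maj7.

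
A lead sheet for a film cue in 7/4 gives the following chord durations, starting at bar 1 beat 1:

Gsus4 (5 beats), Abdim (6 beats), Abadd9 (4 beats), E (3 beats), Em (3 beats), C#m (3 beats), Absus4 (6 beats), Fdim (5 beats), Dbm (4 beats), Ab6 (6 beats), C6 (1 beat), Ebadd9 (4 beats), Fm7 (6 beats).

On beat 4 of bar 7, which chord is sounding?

C6

Beat 4 of bar 7 is beat (7−1)×7 + 4 = 46 overall.
Running totals: Gsus4 ends at 5, Abdim ends at 11, Abadd9 ends at 15, E ends at 18, Em ends at 21, C#m ends at 24, Absus4 ends at 30, Fdim ends at 35, Dbm ends at 39, Ab6 ends at 45, C6 ends at 46.
Beat 46 falls within C6.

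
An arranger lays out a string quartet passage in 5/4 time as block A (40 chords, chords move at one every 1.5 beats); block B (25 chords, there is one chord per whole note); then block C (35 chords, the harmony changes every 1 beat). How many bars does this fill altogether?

39 bars

A: 40 × 1.5 = 60 beats = 12 bars.
B: 25 × 4 = 100 beats = 20 bars.
C: 35 × 1 = 35 beats = 7 bars.
Total: 12 + 20 + 7 = 39 bars.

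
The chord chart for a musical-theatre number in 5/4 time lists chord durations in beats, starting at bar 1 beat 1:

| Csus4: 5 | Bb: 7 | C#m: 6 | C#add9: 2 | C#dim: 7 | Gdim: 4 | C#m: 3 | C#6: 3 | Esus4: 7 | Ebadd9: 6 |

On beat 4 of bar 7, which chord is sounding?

Beat 4 of bar 7 is beat (7−1)×5 + 4 = 34 overall.
Running totals: Csus4 ends at 5, Bb ends at 12, C#m ends at 18, C#add9 ends at 20, C#dim ends at 27, Gdim ends at 31, C#m ends at 34.
Beat 34 falls within C#m.

C#m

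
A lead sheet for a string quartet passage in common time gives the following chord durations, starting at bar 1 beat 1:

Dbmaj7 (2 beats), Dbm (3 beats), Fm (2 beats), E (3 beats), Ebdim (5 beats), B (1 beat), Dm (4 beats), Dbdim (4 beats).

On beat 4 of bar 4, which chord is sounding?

Beat 4 of bar 4 is beat (4−1)×4 + 4 = 16 overall.
Running totals: Dbmaj7 ends at 2, Dbm ends at 5, Fm ends at 7, E ends at 10, Ebdim ends at 15, B ends at 16.
Beat 16 falls within B.

B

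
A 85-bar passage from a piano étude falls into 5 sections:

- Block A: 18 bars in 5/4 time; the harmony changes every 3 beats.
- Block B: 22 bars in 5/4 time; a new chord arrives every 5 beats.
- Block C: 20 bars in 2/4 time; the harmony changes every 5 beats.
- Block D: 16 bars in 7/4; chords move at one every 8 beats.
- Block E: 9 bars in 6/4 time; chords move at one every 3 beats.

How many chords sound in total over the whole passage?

A has 90 beats and chords last 3 each, so 30 chords.
B has 110 beats and chords last 5 each, so 22 chords.
C has 40 beats and chords last 5 each, so 8 chords.
D has 112 beats and chords last 8 each, so 14 chords.
E has 54 beats and chords last 3 each, so 18 chords.
Total: 30 + 22 + 8 + 14 + 18 = 92.

92 chords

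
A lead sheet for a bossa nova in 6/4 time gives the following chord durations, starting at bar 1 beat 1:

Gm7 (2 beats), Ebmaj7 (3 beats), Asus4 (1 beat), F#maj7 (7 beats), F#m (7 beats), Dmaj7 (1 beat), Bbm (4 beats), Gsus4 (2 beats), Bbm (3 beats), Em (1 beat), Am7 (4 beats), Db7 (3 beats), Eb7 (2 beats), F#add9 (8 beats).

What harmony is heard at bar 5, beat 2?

Beat 2 of bar 5 is beat (5−1)×6 + 2 = 26 overall.
Running totals: Gm7 ends at 2, Ebmaj7 ends at 5, Asus4 ends at 6, F#maj7 ends at 13, F#m ends at 20, Dmaj7 ends at 21, Bbm ends at 25, Gsus4 ends at 27.
Beat 26 falls within Gsus4.

Gsus4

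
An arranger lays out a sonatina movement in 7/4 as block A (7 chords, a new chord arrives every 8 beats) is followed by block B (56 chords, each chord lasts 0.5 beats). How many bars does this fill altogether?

A: 7 × 8 = 56 beats = 8 bars.
B: 56 × 0.5 = 28 beats = 4 bars.
Total: 8 + 4 = 12 bars.

12 bars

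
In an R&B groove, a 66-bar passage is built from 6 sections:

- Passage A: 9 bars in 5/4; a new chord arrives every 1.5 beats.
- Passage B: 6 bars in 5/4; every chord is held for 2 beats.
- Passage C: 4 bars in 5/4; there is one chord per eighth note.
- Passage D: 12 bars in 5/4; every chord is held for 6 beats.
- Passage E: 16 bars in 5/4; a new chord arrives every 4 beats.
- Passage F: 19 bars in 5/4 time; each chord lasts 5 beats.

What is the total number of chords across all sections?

A: 9 bars × 5 beats = 45 beats; 1.5 beats/chord → 30 chords.
B: 6 bars × 5 beats = 30 beats; 2 beats/chord → 15 chords.
C: 4 bars × 5 beats = 20 beats; 0.5 beats/chord → 40 chords.
D: 12 bars × 5 beats = 60 beats; 6 beats/chord → 10 chords.
E: 16 bars × 5 beats = 80 beats; 4 beats/chord → 20 chords.
F: 19 bars × 5 beats = 95 beats; 5 beats/chord → 19 chords.
Total: 30 + 15 + 40 + 10 + 20 + 19 = 134.

134 chords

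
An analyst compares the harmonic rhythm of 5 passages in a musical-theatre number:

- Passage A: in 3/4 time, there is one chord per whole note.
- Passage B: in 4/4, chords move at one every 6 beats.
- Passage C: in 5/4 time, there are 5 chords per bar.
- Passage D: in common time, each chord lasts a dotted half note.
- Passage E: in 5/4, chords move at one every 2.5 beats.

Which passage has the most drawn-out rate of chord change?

Passage B

A: 3 beats/bar ÷ 4 beats/chord = 0.75 chords/bar.
B: 4 beats/bar ÷ 6 beats/chord = 2/3 chords/bar.
C: 5 beats/bar ÷ 1 beat/chord = 5 chords/bar.
D: 4 beats/bar ÷ 3 beats/chord = 4/3 chords/bar.
E: 5 beats/bar ÷ 2.5 beats/chord = 2 chords/bar.
Slowest is B at 2/3 chords/bar.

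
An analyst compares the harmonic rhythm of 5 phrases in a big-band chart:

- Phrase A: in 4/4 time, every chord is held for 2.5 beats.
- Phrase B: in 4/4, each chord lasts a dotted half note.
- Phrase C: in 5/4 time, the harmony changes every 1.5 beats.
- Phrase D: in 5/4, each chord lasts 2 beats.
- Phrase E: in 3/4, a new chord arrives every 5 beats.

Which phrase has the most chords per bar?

A: 4 beats/bar ÷ 2.5 beats/chord = 1.6 chords/bar.
B: 4 beats/bar ÷ 3 beats/chord = 4/3 chords/bar.
C: 5 beats/bar ÷ 1.5 beats/chord = 10/3 chords/bar.
D: 5 beats/bar ÷ 2 beats/chord = 2.5 chords/bar.
E: 3 beats/bar ÷ 5 beats/chord = 0.6 chords/bar.
Fastest is C at 10/3 chords/bar.

Phrase C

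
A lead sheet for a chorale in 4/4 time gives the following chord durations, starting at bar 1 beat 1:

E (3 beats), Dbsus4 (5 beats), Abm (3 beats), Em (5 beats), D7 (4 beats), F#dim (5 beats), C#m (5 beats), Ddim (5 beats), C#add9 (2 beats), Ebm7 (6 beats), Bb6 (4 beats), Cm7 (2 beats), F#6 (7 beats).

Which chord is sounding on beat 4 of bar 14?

F#6

Beat 4 of bar 14 is beat (14−1)×4 + 4 = 56 overall.
Running totals: E ends at 3, Dbsus4 ends at 8, Abm ends at 11, Em ends at 16, D7 ends at 20, F#dim ends at 25, C#m ends at 30, Ddim ends at 35, C#add9 ends at 37, Ebm7 ends at 43, Bb6 ends at 47, Cm7 ends at 49, F#6 ends at 56.
Beat 56 falls within F#6.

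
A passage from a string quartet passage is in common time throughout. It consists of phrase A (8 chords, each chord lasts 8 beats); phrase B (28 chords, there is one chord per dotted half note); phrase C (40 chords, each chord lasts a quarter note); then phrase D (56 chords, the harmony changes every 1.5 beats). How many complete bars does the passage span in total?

A: 8 × 8 = 64 beats = 16 bars.
B: 28 × 3 = 84 beats = 21 bars.
C: 40 × 1 = 40 beats = 10 bars.
D: 56 × 1.5 = 84 beats = 21 bars.
Total: 16 + 21 + 10 + 21 = 68 bars.

68 bars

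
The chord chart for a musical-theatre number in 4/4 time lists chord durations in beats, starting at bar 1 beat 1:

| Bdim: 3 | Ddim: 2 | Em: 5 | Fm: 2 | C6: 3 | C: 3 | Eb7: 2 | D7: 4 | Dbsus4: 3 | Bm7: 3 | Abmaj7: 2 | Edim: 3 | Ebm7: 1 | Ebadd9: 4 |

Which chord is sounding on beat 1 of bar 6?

D7

Beat 1 of bar 6 is beat (6−1)×4 + 1 = 21 overall.
Running totals: Bdim ends at 3, Ddim ends at 5, Em ends at 10, Fm ends at 12, C6 ends at 15, C ends at 18, Eb7 ends at 20, D7 ends at 24.
Beat 21 falls within D7.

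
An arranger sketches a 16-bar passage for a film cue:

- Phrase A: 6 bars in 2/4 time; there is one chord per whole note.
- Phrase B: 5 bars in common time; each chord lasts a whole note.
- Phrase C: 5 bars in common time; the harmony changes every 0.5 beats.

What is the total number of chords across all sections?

A has 12 beats and chords last 4 each, so 3 chords.
B has 20 beats and chords last 4 each, so 5 chords.
C has 20 beats and chords last 0.5 each, so 40 chords.
Total: 3 + 5 + 40 = 48.

48 chords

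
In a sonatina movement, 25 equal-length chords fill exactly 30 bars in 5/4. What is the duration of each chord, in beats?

6 beats

30 bars × 5 beats/bar = 150 beats total.
150 beats ÷ 25 chords = 6 beats per chord.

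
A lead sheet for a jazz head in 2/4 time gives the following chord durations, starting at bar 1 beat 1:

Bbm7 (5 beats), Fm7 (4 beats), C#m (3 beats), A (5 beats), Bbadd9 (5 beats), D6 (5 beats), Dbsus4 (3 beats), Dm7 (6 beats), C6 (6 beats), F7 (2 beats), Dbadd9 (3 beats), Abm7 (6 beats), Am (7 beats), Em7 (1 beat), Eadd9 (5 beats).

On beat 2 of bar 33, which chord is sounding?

Beat 2 of bar 33 is beat (33−1)×2 + 2 = 66 overall.
Running totals: Bbm7 ends at 5, Fm7 ends at 9, C#m ends at 12, A ends at 17, Bbadd9 ends at 22, D6 ends at 27, Dbsus4 ends at 30, Dm7 ends at 36, C6 ends at 42, F7 ends at 44, Dbadd9 ends at 47, Abm7 ends at 53, Am ends at 60, Em7 ends at 61, Eadd9 ends at 66.
Beat 66 falls within Eadd9.

Eadd9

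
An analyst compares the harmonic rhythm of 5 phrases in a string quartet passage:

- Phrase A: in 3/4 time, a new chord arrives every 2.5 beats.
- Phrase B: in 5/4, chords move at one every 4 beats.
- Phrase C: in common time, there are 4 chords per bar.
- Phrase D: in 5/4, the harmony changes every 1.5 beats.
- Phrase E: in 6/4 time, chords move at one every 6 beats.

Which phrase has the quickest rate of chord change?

A: each chord is 2.5 beats in 3/4, so 1.2 per bar.
B: each chord is 4 beats in 5/4, so 1.25 per bar.
C: each chord is 1 beat in 4/4, so 4 per bar.
D: each chord is 1.5 beats in 5/4, so 10/3 per bar.
E: each chord is 6 beats in 6/4, so 1 per bar.
Fastest is C at 4 chords/bar.

Phrase C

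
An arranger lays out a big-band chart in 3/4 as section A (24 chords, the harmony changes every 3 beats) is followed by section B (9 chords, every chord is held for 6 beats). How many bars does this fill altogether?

42 bars

A: 24 × 3 = 72 beats = 24 bars.
B: 9 × 6 = 54 beats = 18 bars.
Total: 24 + 18 = 42 bars.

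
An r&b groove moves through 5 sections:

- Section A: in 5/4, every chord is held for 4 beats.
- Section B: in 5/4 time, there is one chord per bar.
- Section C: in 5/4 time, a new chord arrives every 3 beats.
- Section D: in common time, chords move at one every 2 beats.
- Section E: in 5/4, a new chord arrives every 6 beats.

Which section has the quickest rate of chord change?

A: each chord is 4 beats in 5/4, so 1.25 per bar.
B: each chord is 5 beats in 5/4, so 1 per bar.
C: each chord is 3 beats in 5/4, so 5/3 per bar.
D: each chord is 2 beats in 4/4, so 2 per bar.
E: each chord is 6 beats in 5/4, so 5/6 per bar.
Fastest is D at 2 chords/bar.

Section D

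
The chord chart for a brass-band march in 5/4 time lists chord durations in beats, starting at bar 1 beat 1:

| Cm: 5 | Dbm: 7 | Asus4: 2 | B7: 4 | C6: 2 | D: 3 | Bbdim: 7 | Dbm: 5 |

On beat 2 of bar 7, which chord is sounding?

Dbm

Beat 2 of bar 7 is beat (7−1)×5 + 2 = 32 overall.
Running totals: Cm ends at 5, Dbm ends at 12, Asus4 ends at 14, B7 ends at 18, C6 ends at 20, D ends at 23, Bbdim ends at 30, Dbm ends at 35.
Beat 32 falls within Dbm.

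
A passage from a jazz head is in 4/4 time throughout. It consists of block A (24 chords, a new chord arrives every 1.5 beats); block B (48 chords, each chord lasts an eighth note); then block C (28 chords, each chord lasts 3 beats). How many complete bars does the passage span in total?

36 bars

A: 24 × 1.5 = 36 beats = 9 bars.
B: 48 × 0.5 = 24 beats = 6 bars.
C: 28 × 3 = 84 beats = 21 bars.
Total: 9 + 6 + 21 = 36 bars.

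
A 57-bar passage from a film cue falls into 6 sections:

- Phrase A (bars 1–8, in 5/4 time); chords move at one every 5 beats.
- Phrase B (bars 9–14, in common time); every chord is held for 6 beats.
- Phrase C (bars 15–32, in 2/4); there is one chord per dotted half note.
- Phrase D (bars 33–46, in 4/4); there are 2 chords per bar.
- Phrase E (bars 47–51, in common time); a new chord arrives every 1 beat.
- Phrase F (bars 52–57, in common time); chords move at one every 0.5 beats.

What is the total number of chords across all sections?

A has 40 beats and chords last 5 each, so 8 chords.
B has 24 beats and chords last 6 each, so 4 chords.
C has 36 beats and chords last 3 each, so 12 chords.
D has 56 beats and chords last 2 each, so 28 chords.
E has 20 beats and chords last 1 each, so 20 chords.
F has 24 beats and chords last 0.5 each, so 48 chords.
Total: 8 + 4 + 12 + 28 + 20 + 48 = 120.

120 chords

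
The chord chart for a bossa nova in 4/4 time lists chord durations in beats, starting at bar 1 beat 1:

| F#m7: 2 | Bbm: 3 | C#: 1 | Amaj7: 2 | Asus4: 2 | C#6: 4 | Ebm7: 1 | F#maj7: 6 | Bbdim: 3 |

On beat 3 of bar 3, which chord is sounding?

C#6

Beat 3 of bar 3 is beat (3−1)×4 + 3 = 11 overall.
Running totals: F#m7 ends at 2, Bbm ends at 5, C# ends at 6, Amaj7 ends at 8, Asus4 ends at 10, C#6 ends at 14.
Beat 11 falls within C#6.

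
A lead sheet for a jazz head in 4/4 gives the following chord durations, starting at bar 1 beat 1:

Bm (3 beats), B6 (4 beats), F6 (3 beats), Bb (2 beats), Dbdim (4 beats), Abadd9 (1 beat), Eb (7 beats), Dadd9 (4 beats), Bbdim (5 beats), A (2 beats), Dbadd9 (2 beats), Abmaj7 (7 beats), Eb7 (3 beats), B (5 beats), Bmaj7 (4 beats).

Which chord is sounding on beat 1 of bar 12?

Eb7

Beat 1 of bar 12 is beat (12−1)×4 + 1 = 45 overall.
Running totals: Bm ends at 3, B6 ends at 7, F6 ends at 10, Bb ends at 12, Dbdim ends at 16, Abadd9 ends at 17, Eb ends at 24, Dadd9 ends at 28, Bbdim ends at 33, A ends at 35, Dbadd9 ends at 37, Abmaj7 ends at 44, Eb7 ends at 47.
Beat 45 falls within Eb7.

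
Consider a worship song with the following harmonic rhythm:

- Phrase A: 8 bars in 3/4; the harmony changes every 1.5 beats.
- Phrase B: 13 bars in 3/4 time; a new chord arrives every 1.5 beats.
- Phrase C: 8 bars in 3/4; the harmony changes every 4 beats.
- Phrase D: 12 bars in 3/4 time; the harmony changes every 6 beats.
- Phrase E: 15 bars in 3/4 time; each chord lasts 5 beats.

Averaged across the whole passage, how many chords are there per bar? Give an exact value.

A: 8 bars of 3 beats is 24 beats; at 1.5 beats each that's 16 chords.
B: 13 bars of 3 beats is 39 beats; at 1.5 beats each that's 26 chords.
C: 8 bars of 3 beats is 24 beats; at 4 beats each that's 6 chords.
D: 12 bars of 3 beats is 36 beats; at 6 beats each that's 6 chords.
E: 15 bars of 3 beats is 45 beats; at 5 beats each that's 9 chords.
Overall: 63 chords over 56 bars → 63/56 = 1.125 chords per bar.

1.125 chords per bar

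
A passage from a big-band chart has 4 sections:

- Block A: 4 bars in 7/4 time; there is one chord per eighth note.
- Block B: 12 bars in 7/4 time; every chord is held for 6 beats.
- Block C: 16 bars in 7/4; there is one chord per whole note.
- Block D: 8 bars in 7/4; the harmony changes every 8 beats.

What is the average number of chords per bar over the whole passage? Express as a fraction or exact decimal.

A: 4 × 7 = 28 beats ÷ 0.5 = 56 chords.
B: 12 × 7 = 84 beats ÷ 6 = 14 chords.
C: 16 × 7 = 112 beats ÷ 4 = 28 chords.
D: 8 × 7 = 56 beats ÷ 8 = 7 chords.
Overall: 105 chords over 40 bars → 105/40 = 2.625 chords per bar.

2.625 chords per bar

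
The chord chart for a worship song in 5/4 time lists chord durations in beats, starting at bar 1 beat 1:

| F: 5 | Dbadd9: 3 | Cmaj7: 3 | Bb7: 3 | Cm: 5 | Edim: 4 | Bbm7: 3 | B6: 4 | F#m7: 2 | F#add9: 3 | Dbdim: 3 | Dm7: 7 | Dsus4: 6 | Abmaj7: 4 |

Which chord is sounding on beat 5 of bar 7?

F#add9

Beat 5 of bar 7 is beat (7−1)×5 + 5 = 35 overall.
Running totals: F ends at 5, Dbadd9 ends at 8, Cmaj7 ends at 11, Bb7 ends at 14, Cm ends at 19, Edim ends at 23, Bbm7 ends at 26, B6 ends at 30, F#m7 ends at 32, F#add9 ends at 35.
Beat 35 falls within F#add9.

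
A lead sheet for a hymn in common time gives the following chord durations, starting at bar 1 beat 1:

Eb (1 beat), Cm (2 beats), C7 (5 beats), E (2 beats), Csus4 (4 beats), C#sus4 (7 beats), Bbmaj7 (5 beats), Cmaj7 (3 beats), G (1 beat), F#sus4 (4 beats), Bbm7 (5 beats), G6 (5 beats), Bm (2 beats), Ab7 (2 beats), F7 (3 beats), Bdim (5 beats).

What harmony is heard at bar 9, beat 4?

Beat 4 of bar 9 is beat (9−1)×4 + 4 = 36 overall.
Running totals: Eb ends at 1, Cm ends at 3, C7 ends at 8, E ends at 10, Csus4 ends at 14, C#sus4 ends at 21, Bbmaj7 ends at 26, Cmaj7 ends at 29, G ends at 30, F#sus4 ends at 34, Bbm7 ends at 39.
Beat 36 falls within Bbm7.

Bbm7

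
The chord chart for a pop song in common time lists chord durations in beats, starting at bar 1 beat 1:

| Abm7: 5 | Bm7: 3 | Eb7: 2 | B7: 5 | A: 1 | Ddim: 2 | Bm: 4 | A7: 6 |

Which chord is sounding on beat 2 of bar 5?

Beat 2 of bar 5 is beat (5−1)×4 + 2 = 18 overall.
Running totals: Abm7 ends at 5, Bm7 ends at 8, Eb7 ends at 10, B7 ends at 15, A ends at 16, Ddim ends at 18.
Beat 18 falls within Ddim.

Ddim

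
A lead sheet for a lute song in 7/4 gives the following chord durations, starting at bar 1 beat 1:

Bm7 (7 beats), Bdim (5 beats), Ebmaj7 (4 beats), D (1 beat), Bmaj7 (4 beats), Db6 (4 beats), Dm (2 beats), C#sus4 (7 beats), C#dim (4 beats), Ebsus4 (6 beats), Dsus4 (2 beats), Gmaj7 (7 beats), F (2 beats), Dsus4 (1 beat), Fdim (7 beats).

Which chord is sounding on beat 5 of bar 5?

Beat 5 of bar 5 is beat (5−1)×7 + 5 = 33 overall.
Running totals: Bm7 ends at 7, Bdim ends at 12, Ebmaj7 ends at 16, D ends at 17, Bmaj7 ends at 21, Db6 ends at 25, Dm ends at 27, C#sus4 ends at 34.
Beat 33 falls within C#sus4.

C#sus4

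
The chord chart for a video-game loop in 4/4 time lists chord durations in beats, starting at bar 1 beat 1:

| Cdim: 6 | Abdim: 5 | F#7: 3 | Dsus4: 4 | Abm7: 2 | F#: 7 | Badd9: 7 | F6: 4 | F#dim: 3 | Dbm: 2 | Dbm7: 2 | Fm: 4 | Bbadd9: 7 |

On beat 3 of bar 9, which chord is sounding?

Beat 3 of bar 9 is beat (9−1)×4 + 3 = 35 overall.
Running totals: Cdim ends at 6, Abdim ends at 11, F#7 ends at 14, Dsus4 ends at 18, Abm7 ends at 20, F# ends at 27, Badd9 ends at 34, F6 ends at 38.
Beat 35 falls within F6.

F6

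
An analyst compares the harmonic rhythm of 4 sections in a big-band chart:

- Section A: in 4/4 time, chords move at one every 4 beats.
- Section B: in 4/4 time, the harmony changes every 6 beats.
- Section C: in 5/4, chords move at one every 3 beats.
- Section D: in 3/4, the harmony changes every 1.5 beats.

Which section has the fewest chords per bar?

A: each chord is 4 beats in 4/4, so 1 per bar.
B: each chord is 6 beats in 4/4, so 2/3 per bar.
C: each chord is 3 beats in 5/4, so 5/3 per bar.
D: each chord is 1.5 beats in 3/4, so 2 per bar.
Slowest is B at 2/3 chords/bar.

Section B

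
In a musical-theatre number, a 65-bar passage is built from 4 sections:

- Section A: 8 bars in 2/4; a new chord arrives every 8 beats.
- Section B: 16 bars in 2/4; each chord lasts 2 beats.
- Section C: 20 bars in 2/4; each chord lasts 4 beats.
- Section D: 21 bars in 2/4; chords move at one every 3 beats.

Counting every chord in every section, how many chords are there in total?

42 chords

A: 8 bars × 2 beats = 16 beats; 8 beats/chord → 2 chords.
B: 16 bars × 2 beats = 32 beats; 2 beats/chord → 16 chords.
C: 20 bars × 2 beats = 40 beats; 4 beats/chord → 10 chords.
D: 21 bars × 2 beats = 42 beats; 3 beats/chord → 14 chords.
Total: 2 + 16 + 10 + 14 = 42.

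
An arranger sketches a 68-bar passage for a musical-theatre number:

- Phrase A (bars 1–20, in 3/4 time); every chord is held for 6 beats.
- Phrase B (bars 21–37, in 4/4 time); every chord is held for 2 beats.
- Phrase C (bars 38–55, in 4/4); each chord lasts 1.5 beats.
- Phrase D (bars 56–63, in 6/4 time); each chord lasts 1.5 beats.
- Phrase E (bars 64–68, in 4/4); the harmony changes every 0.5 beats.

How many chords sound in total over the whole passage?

164 chords

A: 20 bars × 3 beats = 60 beats; 6 beats/chord → 10 chords.
B: 17 bars × 4 beats = 68 beats; 2 beats/chord → 34 chords.
C: 18 bars × 4 beats = 72 beats; 1.5 beats/chord → 48 chords.
D: 8 bars × 6 beats = 48 beats; 1.5 beats/chord → 32 chords.
E: 5 bars × 4 beats = 20 beats; 0.5 beats/chord → 40 chords.
Total: 10 + 34 + 48 + 32 + 40 = 164.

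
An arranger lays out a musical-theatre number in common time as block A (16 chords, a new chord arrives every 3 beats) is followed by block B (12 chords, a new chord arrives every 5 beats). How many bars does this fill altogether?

27 bars

A: 16 × 3 = 48 beats = 12 bars.
B: 12 × 5 = 60 beats = 15 bars.
Total: 12 + 15 = 27 bars.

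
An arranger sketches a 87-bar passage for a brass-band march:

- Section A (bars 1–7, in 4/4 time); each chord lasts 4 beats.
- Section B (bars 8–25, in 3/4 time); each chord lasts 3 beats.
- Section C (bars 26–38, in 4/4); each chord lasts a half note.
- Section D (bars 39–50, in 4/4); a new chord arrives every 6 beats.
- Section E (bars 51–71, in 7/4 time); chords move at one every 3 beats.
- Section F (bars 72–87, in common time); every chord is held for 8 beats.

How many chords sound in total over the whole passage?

A: 7·4 = 28 beats, 28/4 = 7 chords.
B: 18·3 = 54 beats, 54/3 = 18 chords.
C: 13·4 = 52 beats, 52/2 = 26 chords.
D: 12·4 = 48 beats, 48/6 = 8 chords.
E: 21·7 = 147 beats, 147/3 = 49 chords.
F: 16·4 = 64 beats, 64/8 = 8 chords.
Total: 7 + 18 + 26 + 8 + 49 + 8 = 116.

116 chords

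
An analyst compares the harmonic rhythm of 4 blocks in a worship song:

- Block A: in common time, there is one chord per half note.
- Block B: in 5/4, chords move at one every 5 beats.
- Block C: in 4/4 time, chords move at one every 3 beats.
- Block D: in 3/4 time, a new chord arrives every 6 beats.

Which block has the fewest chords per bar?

Block D

A: 4 beats/bar ÷ 2 beats/chord = 2 chords/bar.
B: 5 beats/bar ÷ 5 beats/chord = 1 chord/bar.
C: 4 beats/bar ÷ 3 beats/chord = 4/3 chords/bar.
D: 3 beats/bar ÷ 6 beats/chord = 0.5 chords/bar.
Slowest is D at 0.5 chords/bar.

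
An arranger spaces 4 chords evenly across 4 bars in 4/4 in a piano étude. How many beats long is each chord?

4 bars × 4 beats/bar = 16 beats total.
16 beats ÷ 4 chords = 4 beats per chord.
(That is a whole note.)

4 beats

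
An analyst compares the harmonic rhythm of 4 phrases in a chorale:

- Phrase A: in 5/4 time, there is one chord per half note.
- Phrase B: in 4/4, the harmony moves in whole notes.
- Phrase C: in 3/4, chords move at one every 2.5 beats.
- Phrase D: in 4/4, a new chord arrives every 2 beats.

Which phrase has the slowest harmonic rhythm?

A: 5 beats/bar ÷ 2 beats/chord = 2.5 chords/bar.
B: 4 beats/bar ÷ 4 beats/chord = 1 chord/bar.
C: 3 beats/bar ÷ 2.5 beats/chord = 1.2 chords/bar.
D: 4 beats/bar ÷ 2 beats/chord = 2 chords/bar.
Slowest is B at 1 chords/bar.

Phrase B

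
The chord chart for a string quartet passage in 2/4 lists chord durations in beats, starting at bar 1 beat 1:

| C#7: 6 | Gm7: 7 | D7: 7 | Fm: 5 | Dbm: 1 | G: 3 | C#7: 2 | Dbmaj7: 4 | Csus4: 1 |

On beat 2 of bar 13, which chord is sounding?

Beat 2 of bar 13 is beat (13−1)×2 + 2 = 26 overall.
Running totals: C#7 ends at 6, Gm7 ends at 13, D7 ends at 20, Fm ends at 25, Dbm ends at 26.
Beat 26 falls within Dbm.

Dbm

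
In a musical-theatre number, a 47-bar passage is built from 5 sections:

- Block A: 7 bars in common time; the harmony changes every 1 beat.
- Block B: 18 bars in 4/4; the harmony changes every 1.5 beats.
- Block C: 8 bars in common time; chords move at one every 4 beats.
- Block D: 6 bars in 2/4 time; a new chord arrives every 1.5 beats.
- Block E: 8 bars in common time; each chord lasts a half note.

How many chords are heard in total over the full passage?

A: 7 bars × 4 beats = 28 beats; 1 beat/chord → 28 chords.
B: 18 bars × 4 beats = 72 beats; 1.5 beats/chord → 48 chords.
C: 8 bars × 4 beats = 32 beats; 4 beats/chord → 8 chords.
D: 6 bars × 2 beats = 12 beats; 1.5 beats/chord → 8 chords.
E: 8 bars × 4 beats = 32 beats; 2 beats/chord → 16 chords.
Total: 28 + 48 + 8 + 8 + 16 = 108.

108 chords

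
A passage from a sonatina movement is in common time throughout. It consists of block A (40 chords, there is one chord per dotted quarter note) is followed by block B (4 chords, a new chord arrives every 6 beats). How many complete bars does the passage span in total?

A: 40 × 1.5 = 60 beats = 15 bars.
B: 4 × 6 = 24 beats = 6 bars.
Total: 15 + 6 = 21 bars.

21 bars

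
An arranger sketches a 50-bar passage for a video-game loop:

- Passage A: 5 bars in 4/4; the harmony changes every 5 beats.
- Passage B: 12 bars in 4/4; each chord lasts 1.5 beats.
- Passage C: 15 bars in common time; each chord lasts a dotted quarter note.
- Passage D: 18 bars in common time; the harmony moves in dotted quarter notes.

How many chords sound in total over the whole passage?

A: 5 bars × 4 beats = 20 beats; 5 beats/chord → 4 chords.
B: 12 bars × 4 beats = 48 beats; 1.5 beats/chord → 32 chords.
C: 15 bars × 4 beats = 60 beats; 1.5 beats/chord → 40 chords.
D: 18 bars × 4 beats = 72 beats; 1.5 beats/chord → 48 chords.
Total: 4 + 32 + 40 + 48 = 124.

124 chords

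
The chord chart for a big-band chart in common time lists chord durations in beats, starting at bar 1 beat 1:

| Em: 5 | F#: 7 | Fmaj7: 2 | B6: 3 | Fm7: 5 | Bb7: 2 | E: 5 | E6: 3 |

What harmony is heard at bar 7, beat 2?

Beat 2 of bar 7 is beat (7−1)×4 + 2 = 26 overall.
Running totals: Em ends at 5, F# ends at 12, Fmaj7 ends at 14, B6 ends at 17, Fm7 ends at 22, Bb7 ends at 24, E ends at 29.
Beat 26 falls within E.

E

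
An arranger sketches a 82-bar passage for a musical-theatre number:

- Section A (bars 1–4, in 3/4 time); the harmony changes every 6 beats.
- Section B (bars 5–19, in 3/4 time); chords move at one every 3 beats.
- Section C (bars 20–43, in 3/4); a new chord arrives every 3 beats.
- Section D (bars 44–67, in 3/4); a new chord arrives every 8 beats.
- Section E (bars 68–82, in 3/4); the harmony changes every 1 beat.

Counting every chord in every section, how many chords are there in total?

A: 4 bars × 3 beats = 12 beats; 6 beats/chord → 2 chords.
B: 15 bars × 3 beats = 45 beats; 3 beats/chord → 15 chords.
C: 24 bars × 3 beats = 72 beats; 3 beats/chord → 24 chords.
D: 24 bars × 3 beats = 72 beats; 8 beats/chord → 9 chords.
E: 15 bars × 3 beats = 45 beats; 1 beat/chord → 45 chords.
Total: 2 + 15 + 24 + 9 + 45 = 95.

95 chords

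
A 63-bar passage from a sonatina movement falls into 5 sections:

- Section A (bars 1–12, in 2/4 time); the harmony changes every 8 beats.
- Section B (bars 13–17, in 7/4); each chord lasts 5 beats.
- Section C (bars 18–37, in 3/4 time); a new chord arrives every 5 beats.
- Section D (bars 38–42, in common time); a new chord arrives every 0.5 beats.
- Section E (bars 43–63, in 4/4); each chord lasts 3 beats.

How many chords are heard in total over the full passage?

90 chords

A: 12·2 = 24 beats, 24/8 = 3 chords.
B: 5·7 = 35 beats, 35/5 = 7 chords.
C: 20·3 = 60 beats, 60/5 = 12 chords.
D: 5·4 = 20 beats, 20/0.5 = 40 chords.
E: 21·4 = 84 beats, 84/3 = 28 chords.
Total: 3 + 7 + 12 + 40 + 28 = 90.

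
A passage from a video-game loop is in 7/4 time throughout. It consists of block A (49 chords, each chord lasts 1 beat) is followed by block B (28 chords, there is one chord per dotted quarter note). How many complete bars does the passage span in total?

13 bars

A: 49 × 1 = 49 beats = 7 bars.
B: 28 × 1.5 = 42 beats = 6 bars.
Total: 7 + 6 = 13 bars.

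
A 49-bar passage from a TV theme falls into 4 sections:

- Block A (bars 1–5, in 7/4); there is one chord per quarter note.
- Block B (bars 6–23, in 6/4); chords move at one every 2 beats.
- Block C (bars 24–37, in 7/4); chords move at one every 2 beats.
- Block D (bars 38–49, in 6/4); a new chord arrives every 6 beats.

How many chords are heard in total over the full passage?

A: 5·7 = 35 beats, 35/1 = 35 chords.
B: 18·6 = 108 beats, 108/2 = 54 chords.
C: 14·7 = 98 beats, 98/2 = 49 chords.
D: 12·6 = 72 beats, 72/6 = 12 chords.
Total: 35 + 54 + 49 + 12 = 150.

150 chords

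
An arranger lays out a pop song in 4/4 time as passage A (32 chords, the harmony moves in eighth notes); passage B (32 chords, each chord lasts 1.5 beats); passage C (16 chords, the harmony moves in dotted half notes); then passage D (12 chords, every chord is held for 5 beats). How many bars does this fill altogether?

43 bars

A: 32 × 0.5 = 16 beats = 4 bars.
B: 32 × 1.5 = 48 beats = 12 bars.
C: 16 × 3 = 48 beats = 12 bars.
D: 12 × 5 = 60 beats = 15 bars.
Total: 4 + 12 + 12 + 15 = 43 bars.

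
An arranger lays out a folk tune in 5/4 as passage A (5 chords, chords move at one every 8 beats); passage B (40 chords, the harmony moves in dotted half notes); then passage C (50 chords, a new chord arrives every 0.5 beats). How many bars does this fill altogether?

A: 5 × 8 = 40 beats = 8 bars.
B: 40 × 3 = 120 beats = 24 bars.
C: 50 × 0.5 = 25 beats = 5 bars.
Total: 8 + 24 + 5 = 37 bars.

37 bars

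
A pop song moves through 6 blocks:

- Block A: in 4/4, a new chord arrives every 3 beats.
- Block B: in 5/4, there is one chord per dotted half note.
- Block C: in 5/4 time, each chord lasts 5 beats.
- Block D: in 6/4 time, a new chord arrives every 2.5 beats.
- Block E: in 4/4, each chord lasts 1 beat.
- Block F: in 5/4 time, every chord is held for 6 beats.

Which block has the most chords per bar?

A: 4/3 = 4/3 chords/bar.
B: 5/3 = 5/3 chords/bar.
C: 5/5 = 1 chord/bar.
D: 6/2.5 = 2.4 chords/bar.
E: 4/1 = 4 chords/bar.
F: 5/6 = 5/6 chords/bar.
Fastest is E at 4 chords/bar.

Block E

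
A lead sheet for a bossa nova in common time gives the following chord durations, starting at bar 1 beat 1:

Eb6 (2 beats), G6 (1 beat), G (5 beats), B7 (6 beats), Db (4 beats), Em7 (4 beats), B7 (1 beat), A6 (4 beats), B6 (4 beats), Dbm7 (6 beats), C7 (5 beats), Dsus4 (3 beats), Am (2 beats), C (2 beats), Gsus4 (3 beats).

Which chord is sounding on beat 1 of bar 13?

Beat 1 of bar 13 is beat (13−1)×4 + 1 = 49 overall.
Running totals: Eb6 ends at 2, G6 ends at 3, G ends at 8, B7 ends at 14, Db ends at 18, Em7 ends at 22, B7 ends at 23, A6 ends at 27, B6 ends at 31, Dbm7 ends at 37, C7 ends at 42, Dsus4 ends at 45, Am ends at 47, C ends at 49.
Beat 49 falls within C.

C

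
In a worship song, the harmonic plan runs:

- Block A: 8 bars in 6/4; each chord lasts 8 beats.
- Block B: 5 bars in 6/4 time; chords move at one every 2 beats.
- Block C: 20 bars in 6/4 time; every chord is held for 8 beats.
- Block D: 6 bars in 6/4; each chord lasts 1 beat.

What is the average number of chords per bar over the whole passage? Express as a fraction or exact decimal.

A: 8 bars of 6 beats is 48 beats; at 8 beats each that's 6 chords.
B: 5 bars of 6 beats is 30 beats; at 2 beats each that's 15 chords.
C: 20 bars of 6 beats is 120 beats; at 8 beats each that's 15 chords.
D: 6 bars of 6 beats is 36 beats; at 1 beat each that's 36 chords.
Overall: 72 chords over 39 bars → 72/39 = 24/13 chords per bar.

24/13 chords per bar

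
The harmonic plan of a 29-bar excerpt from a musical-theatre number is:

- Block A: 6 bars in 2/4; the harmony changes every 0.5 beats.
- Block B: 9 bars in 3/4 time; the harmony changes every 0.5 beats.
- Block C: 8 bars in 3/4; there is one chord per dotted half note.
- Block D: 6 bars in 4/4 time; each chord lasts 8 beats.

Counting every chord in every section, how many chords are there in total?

A: 6 bars × 2 beats = 12 beats; 0.5 beats/chord → 24 chords.
B: 9 bars × 3 beats = 27 beats; 0.5 beats/chord → 54 chords.
C: 8 bars × 3 beats = 24 beats; 3 beats/chord → 8 chords.
D: 6 bars × 4 beats = 24 beats; 8 beats/chord → 3 chords.
Total: 24 + 54 + 8 + 3 = 89.

89 chords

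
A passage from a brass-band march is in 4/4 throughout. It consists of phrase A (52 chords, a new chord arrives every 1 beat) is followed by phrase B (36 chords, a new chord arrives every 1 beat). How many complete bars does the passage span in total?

22 bars

A: 52 × 1 = 52 beats = 13 bars.
B: 36 × 1 = 36 beats = 9 bars.
Total: 13 + 9 = 22 bars.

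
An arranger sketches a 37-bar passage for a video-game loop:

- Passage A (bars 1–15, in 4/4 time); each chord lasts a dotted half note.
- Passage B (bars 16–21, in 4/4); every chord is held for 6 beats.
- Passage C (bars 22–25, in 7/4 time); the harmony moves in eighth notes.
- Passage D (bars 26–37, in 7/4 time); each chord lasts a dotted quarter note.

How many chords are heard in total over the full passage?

A has 60 beats and chords last 3 each, so 20 chords.
B has 24 beats and chords last 6 each, so 4 chords.
C has 28 beats and chords last 0.5 each, so 56 chords.
D has 84 beats and chords last 1.5 each, so 56 chords.
Total: 20 + 4 + 56 + 56 = 136.

136 chords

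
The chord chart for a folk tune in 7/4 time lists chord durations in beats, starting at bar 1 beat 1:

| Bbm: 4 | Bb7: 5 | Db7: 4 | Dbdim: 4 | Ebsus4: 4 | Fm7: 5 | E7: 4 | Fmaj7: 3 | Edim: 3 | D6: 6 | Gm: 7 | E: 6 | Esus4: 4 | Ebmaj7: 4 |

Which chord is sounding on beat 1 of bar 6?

Edim

Beat 1 of bar 6 is beat (6−1)×7 + 1 = 36 overall.
Running totals: Bbm ends at 4, Bb7 ends at 9, Db7 ends at 13, Dbdim ends at 17, Ebsus4 ends at 21, Fm7 ends at 26, E7 ends at 30, Fmaj7 ends at 33, Edim ends at 36.
Beat 36 falls within Edim.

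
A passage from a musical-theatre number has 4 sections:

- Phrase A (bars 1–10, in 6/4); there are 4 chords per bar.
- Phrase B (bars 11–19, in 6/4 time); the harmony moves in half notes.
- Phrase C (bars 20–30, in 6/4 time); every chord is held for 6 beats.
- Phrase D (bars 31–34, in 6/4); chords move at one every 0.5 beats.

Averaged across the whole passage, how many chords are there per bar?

63/17 chords per bar

A: 10 × 6 = 60 beats ÷ 1.5 = 40 chords.
B: 9 × 6 = 54 beats ÷ 2 = 27 chords.
C: 11 × 6 = 66 beats ÷ 6 = 11 chords.
D: 4 × 6 = 24 beats ÷ 0.5 = 48 chords.
Overall: 126 chords over 34 bars → 126/34 = 63/17 chords per bar.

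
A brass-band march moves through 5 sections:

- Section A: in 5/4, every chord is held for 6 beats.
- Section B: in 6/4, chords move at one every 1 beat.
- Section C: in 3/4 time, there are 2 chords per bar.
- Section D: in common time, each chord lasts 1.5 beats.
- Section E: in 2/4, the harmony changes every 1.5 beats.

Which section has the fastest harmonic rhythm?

Section B

A: each chord is 6 beats in 5/4, so 5/6 per bar.
B: each chord is 1 beat in 6/4, so 6 per bar.
C: each chord is 1.5 beats in 3/4, so 2 per bar.
D: each chord is 1.5 beats in 4/4, so 8/3 per bar.
E: each chord is 1.5 beats in 2/4, so 4/3 per bar.
Fastest is B at 6 chords/bar.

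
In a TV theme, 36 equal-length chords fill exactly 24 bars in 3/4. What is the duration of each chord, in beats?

24 bars × 3 beats/bar = 72 beats total.
72 beats ÷ 36 chords = 2 beats per chord.
(That is a half note.)

2 beats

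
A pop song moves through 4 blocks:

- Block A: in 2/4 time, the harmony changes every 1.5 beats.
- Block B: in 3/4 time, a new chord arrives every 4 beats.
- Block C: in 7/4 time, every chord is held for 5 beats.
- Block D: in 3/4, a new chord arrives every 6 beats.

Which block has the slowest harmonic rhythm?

Block D

A: each chord is 1.5 beats in 2/4, so 4/3 per bar.
B: each chord is 4 beats in 3/4, so 0.75 per bar.
C: each chord is 5 beats in 7/4, so 1.4 per bar.
D: each chord is 6 beats in 3/4, so 0.5 per bar.
Slowest is D at 0.5 chords/bar.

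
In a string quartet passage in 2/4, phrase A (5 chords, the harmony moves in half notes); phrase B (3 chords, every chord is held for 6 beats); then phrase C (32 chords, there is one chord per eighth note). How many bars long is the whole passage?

22 bars

A: 5 × 2 = 10 beats = 5 bars.
B: 3 × 6 = 18 beats = 9 bars.
C: 32 × 0.5 = 16 beats = 8 bars.
Total: 5 + 9 + 8 = 22 bars.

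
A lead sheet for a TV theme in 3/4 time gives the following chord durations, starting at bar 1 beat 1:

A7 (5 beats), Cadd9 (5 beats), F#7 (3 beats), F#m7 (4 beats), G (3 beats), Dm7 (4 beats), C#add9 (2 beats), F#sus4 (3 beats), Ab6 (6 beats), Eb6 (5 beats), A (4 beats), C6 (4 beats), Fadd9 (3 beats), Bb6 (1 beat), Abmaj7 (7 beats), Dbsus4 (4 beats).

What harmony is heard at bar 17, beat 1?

Beat 1 of bar 17 is beat (17−1)×3 + 1 = 49 overall.
Running totals: A7 ends at 5, Cadd9 ends at 10, F#7 ends at 13, F#m7 ends at 17, G ends at 20, Dm7 ends at 24, C#add9 ends at 26, F#sus4 ends at 29, Ab6 ends at 35, Eb6 ends at 40, A ends at 44, C6 ends at 48, Fadd9 ends at 51.
Beat 49 falls within Fadd9.

Fadd9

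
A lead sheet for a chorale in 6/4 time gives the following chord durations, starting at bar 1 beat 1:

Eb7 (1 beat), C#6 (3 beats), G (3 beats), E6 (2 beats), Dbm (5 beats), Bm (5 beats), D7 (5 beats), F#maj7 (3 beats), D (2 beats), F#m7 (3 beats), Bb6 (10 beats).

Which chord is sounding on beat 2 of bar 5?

Beat 2 of bar 5 is beat (5−1)×6 + 2 = 26 overall.
Running totals: Eb7 ends at 1, C#6 ends at 4, G ends at 7, E6 ends at 9, Dbm ends at 14, Bm ends at 19, D7 ends at 24, F#maj7 ends at 27.
Beat 26 falls within F#maj7.

F#maj7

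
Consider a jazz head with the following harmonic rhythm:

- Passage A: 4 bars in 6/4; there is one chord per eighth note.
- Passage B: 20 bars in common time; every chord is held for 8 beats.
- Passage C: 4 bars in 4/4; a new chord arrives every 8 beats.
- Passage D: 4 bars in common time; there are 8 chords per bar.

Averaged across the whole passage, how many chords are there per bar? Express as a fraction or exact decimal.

A: 4 bars of 6 beats is 24 beats; at 0.5 beats each that's 48 chords.
B: 20 bars of 4 beats is 80 beats; at 8 beats each that's 10 chords.
C: 4 bars of 4 beats is 16 beats; at 8 beats each that's 2 chords.
D: 4 bars of 4 beats is 16 beats; at 0.5 beats each that's 32 chords.
Overall: 92 chords over 32 bars → 92/32 = 2.875 chords per bar.

2.875 chords per bar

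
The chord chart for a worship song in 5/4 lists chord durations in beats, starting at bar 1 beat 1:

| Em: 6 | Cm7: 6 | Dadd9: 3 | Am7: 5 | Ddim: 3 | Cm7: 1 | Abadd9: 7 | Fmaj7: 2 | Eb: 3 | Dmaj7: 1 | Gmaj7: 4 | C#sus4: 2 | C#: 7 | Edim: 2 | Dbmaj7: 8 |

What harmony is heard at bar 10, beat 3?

Beat 3 of bar 10 is beat (10−1)×5 + 3 = 48 overall.
Running totals: Em ends at 6, Cm7 ends at 12, Dadd9 ends at 15, Am7 ends at 20, Ddim ends at 23, Cm7 ends at 24, Abadd9 ends at 31, Fmaj7 ends at 33, Eb ends at 36, Dmaj7 ends at 37, Gmaj7 ends at 41, C#sus4 ends at 43, C# ends at 50.
Beat 48 falls within C#.

C#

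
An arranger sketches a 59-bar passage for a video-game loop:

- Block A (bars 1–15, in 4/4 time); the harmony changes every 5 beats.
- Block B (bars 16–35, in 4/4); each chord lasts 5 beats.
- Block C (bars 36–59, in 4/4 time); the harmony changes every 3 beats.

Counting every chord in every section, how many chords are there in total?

60 chords

A: 15 bars × 4 beats = 60 beats; 5 beats/chord → 12 chords.
B: 20 bars × 4 beats = 80 beats; 5 beats/chord → 16 chords.
C: 24 bars × 4 beats = 96 beats; 3 beats/chord → 32 chords.
Total: 12 + 16 + 32 = 60.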